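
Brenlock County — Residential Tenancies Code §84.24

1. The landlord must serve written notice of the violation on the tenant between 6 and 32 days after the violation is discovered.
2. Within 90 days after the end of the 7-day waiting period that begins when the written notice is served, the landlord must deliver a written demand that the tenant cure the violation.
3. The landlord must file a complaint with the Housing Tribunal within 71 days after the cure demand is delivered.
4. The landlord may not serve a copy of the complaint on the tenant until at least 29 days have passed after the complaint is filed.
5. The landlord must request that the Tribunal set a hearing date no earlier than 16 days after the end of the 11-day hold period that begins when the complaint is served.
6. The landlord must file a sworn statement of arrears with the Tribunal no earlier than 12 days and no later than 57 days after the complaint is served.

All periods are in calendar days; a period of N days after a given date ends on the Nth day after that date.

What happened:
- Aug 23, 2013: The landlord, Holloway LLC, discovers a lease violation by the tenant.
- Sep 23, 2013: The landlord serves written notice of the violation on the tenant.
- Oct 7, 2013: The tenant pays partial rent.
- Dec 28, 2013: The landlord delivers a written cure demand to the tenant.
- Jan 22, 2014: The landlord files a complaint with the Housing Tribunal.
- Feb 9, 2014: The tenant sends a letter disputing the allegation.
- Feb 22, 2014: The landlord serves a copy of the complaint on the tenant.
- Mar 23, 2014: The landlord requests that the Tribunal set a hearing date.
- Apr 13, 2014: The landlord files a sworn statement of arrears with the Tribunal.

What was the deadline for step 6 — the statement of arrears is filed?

Step 6 runs from Feb 22, 2014, when the complaint is served. The window is 12–57 days after Feb 22, 2014; it closes on Apr 20, 2014.

Apr 20, 2014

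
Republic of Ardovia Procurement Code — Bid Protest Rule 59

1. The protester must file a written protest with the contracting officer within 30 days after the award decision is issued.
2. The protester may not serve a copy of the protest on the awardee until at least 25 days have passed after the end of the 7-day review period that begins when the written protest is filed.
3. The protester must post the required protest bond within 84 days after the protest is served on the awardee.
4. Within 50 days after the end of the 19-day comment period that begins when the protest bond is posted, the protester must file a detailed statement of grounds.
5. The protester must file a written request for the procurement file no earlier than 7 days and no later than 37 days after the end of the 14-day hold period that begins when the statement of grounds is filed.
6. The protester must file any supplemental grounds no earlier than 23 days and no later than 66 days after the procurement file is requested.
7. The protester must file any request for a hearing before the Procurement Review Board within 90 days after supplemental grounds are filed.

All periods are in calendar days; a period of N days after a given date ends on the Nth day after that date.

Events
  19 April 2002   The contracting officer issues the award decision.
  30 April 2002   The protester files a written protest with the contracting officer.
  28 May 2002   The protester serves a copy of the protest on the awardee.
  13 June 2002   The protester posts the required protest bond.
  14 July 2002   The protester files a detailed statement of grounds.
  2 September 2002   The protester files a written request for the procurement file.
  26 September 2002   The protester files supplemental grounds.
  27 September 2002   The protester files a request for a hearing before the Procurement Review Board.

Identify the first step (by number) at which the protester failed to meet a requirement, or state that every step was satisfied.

Step 2

Step 1: 30 days after 19 April 2002 (when the award decision is issued) is 19 May 2002; 30 April 2002 is within that limit.
Step 2: the earliest permitted date is 25 days after 7 May 2002 (end of the 7-day review period, which began when the written protest is filed on 30 April 2002), i.e. 1 June 2002; 28 May 2002 is 4 days before the earliest permitted date.
The procedure was therefore not followed at step 2.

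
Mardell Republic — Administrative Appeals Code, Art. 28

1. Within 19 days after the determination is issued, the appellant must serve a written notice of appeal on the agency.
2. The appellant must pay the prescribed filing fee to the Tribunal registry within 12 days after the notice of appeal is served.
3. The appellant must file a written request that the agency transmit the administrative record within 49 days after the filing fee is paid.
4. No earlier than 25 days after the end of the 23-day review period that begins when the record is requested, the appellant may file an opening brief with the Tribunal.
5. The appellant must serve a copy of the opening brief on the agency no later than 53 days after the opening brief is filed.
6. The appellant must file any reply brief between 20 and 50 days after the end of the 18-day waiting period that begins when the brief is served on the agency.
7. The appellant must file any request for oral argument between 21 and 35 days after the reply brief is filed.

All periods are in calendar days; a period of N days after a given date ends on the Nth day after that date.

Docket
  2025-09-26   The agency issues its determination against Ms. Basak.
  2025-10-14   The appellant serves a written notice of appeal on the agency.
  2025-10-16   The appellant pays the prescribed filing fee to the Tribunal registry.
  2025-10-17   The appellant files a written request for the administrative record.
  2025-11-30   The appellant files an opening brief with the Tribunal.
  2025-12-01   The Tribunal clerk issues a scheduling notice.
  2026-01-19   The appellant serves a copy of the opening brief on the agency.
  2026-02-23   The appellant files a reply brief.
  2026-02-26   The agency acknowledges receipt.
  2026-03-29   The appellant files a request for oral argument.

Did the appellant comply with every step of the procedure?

(1) due by 2025-09-26 + 19 days = 2025-10-15; done 2025-10-14 — timely.
(2) due by 2025-10-14 + 12 days = 2025-10-26; 2025-10-16 is within that limit.
(3) due by 2025-10-16 + 49 days = 2025-12-04; done 2025-10-17 — timely.
(4) permitted from 2025-11-09 + 25 days = 2025-12-04 onward; 2025-11-30 is 4 days before the earliest permitted date.

No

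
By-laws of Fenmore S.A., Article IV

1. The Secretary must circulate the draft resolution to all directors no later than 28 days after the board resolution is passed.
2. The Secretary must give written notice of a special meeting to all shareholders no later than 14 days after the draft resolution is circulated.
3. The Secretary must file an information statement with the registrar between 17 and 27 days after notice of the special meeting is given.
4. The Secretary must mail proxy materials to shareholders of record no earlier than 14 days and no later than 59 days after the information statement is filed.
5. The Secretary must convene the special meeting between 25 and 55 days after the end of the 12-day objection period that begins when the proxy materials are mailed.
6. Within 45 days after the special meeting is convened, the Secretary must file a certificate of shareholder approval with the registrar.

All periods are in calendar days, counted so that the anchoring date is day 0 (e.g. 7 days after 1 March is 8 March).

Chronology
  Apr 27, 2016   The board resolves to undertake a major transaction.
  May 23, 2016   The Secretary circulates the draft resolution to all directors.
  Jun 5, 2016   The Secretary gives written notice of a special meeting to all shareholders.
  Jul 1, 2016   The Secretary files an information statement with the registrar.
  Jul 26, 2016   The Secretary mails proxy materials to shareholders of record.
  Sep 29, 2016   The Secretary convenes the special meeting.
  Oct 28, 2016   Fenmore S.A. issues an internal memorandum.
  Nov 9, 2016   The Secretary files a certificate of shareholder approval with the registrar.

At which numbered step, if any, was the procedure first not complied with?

(1) due by Apr 27, 2016 + 28 days = May 25, 2016; done May 23, 2016 — timely.
(2) due by May 23, 2016 + 14 days = Jun 6, 2016; completed Jun 5, 2016, before the deadline.
(3) the permitted window runs from Jun 5, 2016 + 17 = Jun 22, 2016 to Jun 5, 2016 + 27 = Jul 2, 2016; Jul 1, 2016 falls inside that range.
(4) the permitted window runs from Jul 1, 2016 + 14 = Jul 15, 2016 to Jul 1, 2016 + 59 = Aug 29, 2016; done Jul 26, 2016 — within the window.
(5) the permitted window runs from Aug 7, 2016 + 25 = Sep 1, 2016 to Aug 7, 2016 + 55 = Oct 1, 2016; done Sep 29, 2016 — within the window.
(6) due by Sep 29, 2016 + 45 days = Nov 13, 2016; Nov 9, 2016 is within that limit.

None — every step was satisfied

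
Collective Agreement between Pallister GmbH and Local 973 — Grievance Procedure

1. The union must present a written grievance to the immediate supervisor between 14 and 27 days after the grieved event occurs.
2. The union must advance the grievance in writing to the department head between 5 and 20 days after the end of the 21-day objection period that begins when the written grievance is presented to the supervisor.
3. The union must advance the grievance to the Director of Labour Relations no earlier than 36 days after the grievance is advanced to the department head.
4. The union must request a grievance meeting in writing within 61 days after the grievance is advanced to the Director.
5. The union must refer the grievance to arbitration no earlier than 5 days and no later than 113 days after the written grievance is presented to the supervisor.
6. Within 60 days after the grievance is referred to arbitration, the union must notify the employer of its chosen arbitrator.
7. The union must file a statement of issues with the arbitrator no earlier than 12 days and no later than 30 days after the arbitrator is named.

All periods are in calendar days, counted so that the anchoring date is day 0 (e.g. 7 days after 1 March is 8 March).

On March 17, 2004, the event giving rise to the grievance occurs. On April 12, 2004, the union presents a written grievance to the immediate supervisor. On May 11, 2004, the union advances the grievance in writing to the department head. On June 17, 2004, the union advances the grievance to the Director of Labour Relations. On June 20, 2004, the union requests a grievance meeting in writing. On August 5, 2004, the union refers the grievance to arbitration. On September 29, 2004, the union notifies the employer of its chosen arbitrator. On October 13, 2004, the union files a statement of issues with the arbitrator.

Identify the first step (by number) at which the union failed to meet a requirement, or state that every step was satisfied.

(1) the permitted window runs from March 17, 2004 + 14 = March 31, 2004 to March 17, 2004 + 27 = April 13, 2004; April 12, 2004 falls inside that range.
(2) the permitted window runs from May 3, 2004 + 5 = May 8, 2004 to May 3, 2004 + 20 = May 23, 2004; done May 11, 2004, which is between those dates.
(3) permitted from May 11, 2004 + 36 days = June 16, 2004 onward; done June 17, 2004, after the minimum wait.
(4) due by June 17, 2004 + 61 days = August 17, 2004; done June 20, 2004 — timely.
(5) the permitted window runs from April 12, 2004 + 5 = April 17, 2004 to April 12, 2004 + 113 = August 3, 2004; done August 5, 2004 — 2 days after the window closed.

Step 5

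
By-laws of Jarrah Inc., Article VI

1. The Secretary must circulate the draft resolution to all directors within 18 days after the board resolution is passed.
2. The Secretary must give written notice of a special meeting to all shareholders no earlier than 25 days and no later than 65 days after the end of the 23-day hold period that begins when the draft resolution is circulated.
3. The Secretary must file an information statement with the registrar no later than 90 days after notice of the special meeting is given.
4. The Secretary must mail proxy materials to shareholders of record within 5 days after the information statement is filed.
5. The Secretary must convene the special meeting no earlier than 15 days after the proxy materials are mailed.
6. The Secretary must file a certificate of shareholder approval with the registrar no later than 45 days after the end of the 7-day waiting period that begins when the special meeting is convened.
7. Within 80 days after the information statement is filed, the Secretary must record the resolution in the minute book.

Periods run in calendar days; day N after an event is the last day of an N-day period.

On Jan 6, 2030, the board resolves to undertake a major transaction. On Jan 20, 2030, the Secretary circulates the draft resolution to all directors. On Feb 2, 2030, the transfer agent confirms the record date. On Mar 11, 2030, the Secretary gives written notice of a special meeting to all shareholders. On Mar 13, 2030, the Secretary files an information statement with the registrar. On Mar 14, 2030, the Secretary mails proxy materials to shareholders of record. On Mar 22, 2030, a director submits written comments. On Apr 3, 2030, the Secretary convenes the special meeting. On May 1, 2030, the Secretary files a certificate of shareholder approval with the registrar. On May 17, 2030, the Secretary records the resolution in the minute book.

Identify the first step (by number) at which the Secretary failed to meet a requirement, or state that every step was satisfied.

(1) due by Jan 6, 2030 + 18 days = Jan 24, 2030; Jan 20, 2030 is within that limit.
(2) the permitted window runs from Feb 12, 2030 + 25 = Mar 9, 2030 to Feb 12, 2030 + 65 = Apr 18, 2030; Mar 11, 2030 falls inside that range.
(3) due by Mar 11, 2030 + 90 days = Jun 9, 2030; completed Mar 13, 2030, before the deadline.
(4) due by Mar 13, 2030 + 5 days = Mar 18, 2030; done Mar 14, 2030 — timely.
(5) permitted from Mar 14, 2030 + 15 days = Mar 29, 2030 onward; done Apr 3, 2030 — permitted.
(6) due by Apr 10, 2030 + 45 days = May 25, 2030; completed May 1, 2030, before the deadline.
(7) due by Mar 13, 2030 + 80 days = Jun 1, 2030; completed May 17, 2030, before the deadline.

None — every step was satisfied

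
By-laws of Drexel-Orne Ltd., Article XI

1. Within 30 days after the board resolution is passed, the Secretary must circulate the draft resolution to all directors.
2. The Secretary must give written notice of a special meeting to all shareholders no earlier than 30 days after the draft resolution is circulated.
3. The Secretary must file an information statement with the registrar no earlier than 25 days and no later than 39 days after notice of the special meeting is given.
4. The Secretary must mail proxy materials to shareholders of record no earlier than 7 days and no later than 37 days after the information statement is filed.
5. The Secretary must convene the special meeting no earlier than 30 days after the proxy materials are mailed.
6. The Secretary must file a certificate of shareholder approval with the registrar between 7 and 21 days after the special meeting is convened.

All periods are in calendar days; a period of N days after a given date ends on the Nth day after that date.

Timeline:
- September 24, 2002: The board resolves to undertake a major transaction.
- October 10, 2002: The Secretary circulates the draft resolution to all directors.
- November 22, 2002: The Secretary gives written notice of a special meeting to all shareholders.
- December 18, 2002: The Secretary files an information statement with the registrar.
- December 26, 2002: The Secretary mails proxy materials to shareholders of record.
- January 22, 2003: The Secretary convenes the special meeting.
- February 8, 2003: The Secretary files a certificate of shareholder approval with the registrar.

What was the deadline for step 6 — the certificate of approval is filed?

February 12, 2003

Step 6 runs from January 22, 2003, when the special meeting is convened. The window is 7–21 days after January 22, 2003; it closes on February 12, 2003.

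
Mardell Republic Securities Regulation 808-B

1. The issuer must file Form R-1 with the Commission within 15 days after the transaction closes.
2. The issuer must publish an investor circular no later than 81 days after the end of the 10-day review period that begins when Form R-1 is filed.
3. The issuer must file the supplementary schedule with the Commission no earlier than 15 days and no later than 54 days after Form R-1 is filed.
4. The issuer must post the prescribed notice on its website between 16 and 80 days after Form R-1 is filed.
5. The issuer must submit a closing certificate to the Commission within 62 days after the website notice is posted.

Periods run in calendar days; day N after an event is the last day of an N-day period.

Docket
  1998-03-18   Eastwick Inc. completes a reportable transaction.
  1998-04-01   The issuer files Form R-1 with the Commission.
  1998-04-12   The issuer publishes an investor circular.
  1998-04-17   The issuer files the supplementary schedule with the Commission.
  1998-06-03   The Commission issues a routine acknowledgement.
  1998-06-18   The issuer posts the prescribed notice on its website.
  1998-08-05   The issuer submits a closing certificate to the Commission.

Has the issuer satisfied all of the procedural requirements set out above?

Yes

Step 1 — counting 15 days from 1998-03-18 (when the transaction closes) gives a deadline of 1998-04-02; done 1998-04-01 — timely.
Step 2 — counting 81 days from 1998-04-11 (end of the 10-day review period, which began when Form R-1 is filed on 1998-04-01) gives a deadline of 1998-07-01; 1998-04-12 is within that limit.
Step 3 — 15 and 54 days from 1998-04-01 (when Form R-1 is filed) are 1998-04-16 and 1998-05-25 respectively; done 1998-04-17, which is between those dates.
Step 4 — 16 and 80 days from 1998-04-01 (when Form R-1 is filed) are 1998-04-17 and 1998-06-20 respectively; 1998-06-18 falls inside that range.
Step 5 — counting 62 days from 1998-06-18 (when the website notice is posted) gives a deadline of 1998-08-19; 1998-08-05 is within that limit.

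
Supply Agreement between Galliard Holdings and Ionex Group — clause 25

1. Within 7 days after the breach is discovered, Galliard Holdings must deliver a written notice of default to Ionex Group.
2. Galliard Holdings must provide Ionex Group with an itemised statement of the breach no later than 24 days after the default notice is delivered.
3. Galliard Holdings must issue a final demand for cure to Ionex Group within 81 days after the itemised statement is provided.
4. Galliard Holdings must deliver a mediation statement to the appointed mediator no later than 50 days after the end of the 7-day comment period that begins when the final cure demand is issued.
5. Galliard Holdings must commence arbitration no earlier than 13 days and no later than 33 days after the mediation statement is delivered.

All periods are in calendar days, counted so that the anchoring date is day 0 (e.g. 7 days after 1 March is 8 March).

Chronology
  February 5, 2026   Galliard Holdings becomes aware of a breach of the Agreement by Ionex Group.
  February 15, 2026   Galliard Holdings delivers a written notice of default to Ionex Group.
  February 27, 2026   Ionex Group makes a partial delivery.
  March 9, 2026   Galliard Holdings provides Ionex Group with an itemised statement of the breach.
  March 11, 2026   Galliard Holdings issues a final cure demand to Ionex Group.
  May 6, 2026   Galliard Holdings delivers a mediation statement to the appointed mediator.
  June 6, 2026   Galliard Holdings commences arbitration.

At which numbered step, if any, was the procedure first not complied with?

Step 1 — counting 7 days from February 5, 2026 (when the breach is discovered) gives a deadline of February 12, 2026; not done until February 15, 2026, 3 days after the deadline.

Step 1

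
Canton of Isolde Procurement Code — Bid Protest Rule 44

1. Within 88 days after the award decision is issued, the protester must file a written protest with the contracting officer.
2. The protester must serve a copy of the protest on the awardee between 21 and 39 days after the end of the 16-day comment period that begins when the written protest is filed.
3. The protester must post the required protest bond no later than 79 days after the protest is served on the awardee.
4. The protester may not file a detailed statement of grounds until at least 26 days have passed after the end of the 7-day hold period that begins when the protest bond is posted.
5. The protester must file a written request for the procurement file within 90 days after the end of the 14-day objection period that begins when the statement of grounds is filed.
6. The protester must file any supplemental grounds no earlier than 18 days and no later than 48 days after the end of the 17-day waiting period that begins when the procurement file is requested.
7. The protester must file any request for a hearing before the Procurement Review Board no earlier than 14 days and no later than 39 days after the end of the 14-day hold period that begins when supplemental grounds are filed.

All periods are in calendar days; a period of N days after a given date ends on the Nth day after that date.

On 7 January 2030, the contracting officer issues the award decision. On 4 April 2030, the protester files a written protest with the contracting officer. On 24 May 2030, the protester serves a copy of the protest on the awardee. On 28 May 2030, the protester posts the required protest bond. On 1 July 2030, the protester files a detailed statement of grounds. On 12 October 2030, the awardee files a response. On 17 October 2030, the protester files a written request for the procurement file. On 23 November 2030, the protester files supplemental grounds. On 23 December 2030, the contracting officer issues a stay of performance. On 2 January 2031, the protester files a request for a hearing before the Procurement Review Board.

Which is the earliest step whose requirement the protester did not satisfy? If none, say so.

Step 5

(1) due by 7 January 2030 + 88 days = 5 April 2030; 4 April 2030 is within that limit.
(2) the permitted window runs from 20 April 2030 + 21 = 11 May 2030 to 20 April 2030 + 39 = 29 May 2030; 24 May 2030 falls inside that range.
(3) due by 24 May 2030 + 79 days = 11 August 2030; 28 May 2030 is within that limit.
(4) permitted from 4 June 2030 + 26 days = 30 June 2030 onward; done 1 July 2030, after the minimum wait.
(5) due by 15 July 2030 + 90 days = 13 October 2030; not done until 17 October 2030, 4 days after the deadline.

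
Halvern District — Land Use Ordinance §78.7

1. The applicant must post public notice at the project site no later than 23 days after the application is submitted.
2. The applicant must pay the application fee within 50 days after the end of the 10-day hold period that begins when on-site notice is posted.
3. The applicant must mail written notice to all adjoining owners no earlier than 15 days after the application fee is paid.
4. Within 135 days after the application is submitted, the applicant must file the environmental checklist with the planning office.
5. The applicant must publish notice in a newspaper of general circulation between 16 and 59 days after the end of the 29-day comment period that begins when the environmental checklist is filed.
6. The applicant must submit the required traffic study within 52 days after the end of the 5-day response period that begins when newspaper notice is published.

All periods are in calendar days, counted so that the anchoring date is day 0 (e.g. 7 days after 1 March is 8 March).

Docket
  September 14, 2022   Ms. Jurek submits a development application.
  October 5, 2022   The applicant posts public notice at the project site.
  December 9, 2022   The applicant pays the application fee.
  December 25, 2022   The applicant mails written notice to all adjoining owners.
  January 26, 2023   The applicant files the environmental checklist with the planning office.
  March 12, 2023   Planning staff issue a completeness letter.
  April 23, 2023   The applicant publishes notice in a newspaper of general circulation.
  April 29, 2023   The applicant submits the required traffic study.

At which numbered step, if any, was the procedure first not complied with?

Step 2

Step 1 — counting 23 days from September 14, 2022 (when the application is submitted) gives a deadline of October 7, 2022; October 5, 2022 is within that limit.
Step 2 — counting 50 days from October 15, 2022 (end of the 10-day hold period, which began when on-site notice is posted on October 5, 2022) gives a deadline of December 4, 2022; December 9, 2022 misses that deadline by 5 days.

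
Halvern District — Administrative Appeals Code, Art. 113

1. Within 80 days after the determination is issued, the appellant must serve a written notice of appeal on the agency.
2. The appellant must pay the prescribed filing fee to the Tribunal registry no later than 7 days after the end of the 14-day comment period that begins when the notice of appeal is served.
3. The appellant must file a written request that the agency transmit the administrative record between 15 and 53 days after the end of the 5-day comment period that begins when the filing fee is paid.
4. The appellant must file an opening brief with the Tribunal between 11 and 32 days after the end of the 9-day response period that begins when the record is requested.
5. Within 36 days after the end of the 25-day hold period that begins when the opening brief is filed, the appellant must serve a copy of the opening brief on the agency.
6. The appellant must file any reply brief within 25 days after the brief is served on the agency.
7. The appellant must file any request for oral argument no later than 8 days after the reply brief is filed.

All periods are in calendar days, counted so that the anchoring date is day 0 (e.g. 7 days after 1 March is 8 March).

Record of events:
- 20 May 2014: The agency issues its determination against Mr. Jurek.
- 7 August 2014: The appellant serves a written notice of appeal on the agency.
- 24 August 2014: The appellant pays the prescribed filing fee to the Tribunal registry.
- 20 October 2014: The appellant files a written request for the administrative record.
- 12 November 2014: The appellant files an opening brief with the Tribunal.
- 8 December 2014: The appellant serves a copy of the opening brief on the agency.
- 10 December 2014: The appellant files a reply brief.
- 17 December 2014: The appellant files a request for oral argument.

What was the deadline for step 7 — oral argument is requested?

18 December 2014

Step 7 runs from 10 December 2014, when the reply brief is filed. 8 days after 10 December 2014 is 18 December 2014.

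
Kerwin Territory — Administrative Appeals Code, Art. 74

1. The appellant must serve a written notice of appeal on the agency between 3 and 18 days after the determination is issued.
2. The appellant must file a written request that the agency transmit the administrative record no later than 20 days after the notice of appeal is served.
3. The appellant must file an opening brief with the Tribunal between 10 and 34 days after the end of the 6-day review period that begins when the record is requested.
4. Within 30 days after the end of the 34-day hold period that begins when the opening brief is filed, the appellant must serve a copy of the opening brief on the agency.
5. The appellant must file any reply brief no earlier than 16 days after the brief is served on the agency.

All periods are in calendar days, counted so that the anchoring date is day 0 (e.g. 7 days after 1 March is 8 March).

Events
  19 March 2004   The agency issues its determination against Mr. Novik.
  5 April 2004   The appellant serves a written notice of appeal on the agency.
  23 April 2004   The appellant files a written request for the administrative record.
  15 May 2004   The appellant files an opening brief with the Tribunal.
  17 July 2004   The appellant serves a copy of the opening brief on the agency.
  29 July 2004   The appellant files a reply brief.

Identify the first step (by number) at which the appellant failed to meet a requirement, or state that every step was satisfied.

Step 1: the window is 3–18 days after 19 March 2004 (when the determination is issued), so 22 March 2004 through 6 April 2004; done 5 April 2004, which is between those dates.
Step 2: 20 days after 5 April 2004 (when the notice of appeal is served) is 25 April 2004; completed 23 April 2004, before the deadline.
Step 3: the window is 10–34 days after 29 April 2004 (end of the 6-day review period, which began when the record is requested on 23 April 2004), so 9 May 2004 through 2 June 2004; done 15 May 2004 — within the window.
Step 4: 30 days after 18 June 2004 (end of the 34-day hold period, which began when the opening brief is filed on 15 May 2004) is 18 July 2004; done 17 July 2004 — timely.
Step 5: the earliest permitted date is 16 days after 17 July 2004 (when the brief is served on the agency), i.e. 2 August 2004; done 29 July 2004 — 4 days too early.
Later steps need not be reached.

Step 5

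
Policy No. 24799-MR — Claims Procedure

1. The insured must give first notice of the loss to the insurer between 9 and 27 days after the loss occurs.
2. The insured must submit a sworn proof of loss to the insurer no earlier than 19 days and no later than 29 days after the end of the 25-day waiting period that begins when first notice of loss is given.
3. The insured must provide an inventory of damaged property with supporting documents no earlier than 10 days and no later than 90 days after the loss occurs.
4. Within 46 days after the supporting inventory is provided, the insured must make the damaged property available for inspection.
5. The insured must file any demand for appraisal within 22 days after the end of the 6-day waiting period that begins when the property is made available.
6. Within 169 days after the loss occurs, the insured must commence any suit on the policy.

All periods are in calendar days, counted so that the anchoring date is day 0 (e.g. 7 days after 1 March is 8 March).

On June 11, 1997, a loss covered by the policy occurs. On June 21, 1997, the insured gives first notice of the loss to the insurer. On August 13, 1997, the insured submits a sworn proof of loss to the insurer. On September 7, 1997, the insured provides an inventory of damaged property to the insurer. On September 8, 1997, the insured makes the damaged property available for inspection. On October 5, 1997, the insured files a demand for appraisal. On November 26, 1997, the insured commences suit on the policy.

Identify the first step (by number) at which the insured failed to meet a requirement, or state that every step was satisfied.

Step 1: the window is 9–27 days after June 11, 1997 (when the loss occurs), so June 20, 1997 through July 8, 1997; done June 21, 1997, which is between those dates.
Step 2: the window is 19–29 days after July 16, 1997 (end of the 25-day waiting period, which began when first notice of loss is given on June 21, 1997), so August 4, 1997 through August 14, 1997; done August 13, 1997 — within the window.
Step 3: the window is 10–90 days after June 11, 1997 (when the loss occurs), so June 21, 1997 through September 9, 1997; done September 7, 1997, which is between those dates.
Step 4: 46 days after September 7, 1997 (when the supporting inventory is provided) is October 23, 1997; done September 8, 1997 — timely.
Step 5: 22 days after September 14, 1997 (end of the 6-day waiting period, which began when the property is made available on September 8, 1997) is October 6, 1997; done October 5, 1997 — timely.
Step 6: 169 days after June 11, 1997 (when the loss occurs) is November 27, 1997; completed November 26, 1997, before the deadline.

None — every step was satisfied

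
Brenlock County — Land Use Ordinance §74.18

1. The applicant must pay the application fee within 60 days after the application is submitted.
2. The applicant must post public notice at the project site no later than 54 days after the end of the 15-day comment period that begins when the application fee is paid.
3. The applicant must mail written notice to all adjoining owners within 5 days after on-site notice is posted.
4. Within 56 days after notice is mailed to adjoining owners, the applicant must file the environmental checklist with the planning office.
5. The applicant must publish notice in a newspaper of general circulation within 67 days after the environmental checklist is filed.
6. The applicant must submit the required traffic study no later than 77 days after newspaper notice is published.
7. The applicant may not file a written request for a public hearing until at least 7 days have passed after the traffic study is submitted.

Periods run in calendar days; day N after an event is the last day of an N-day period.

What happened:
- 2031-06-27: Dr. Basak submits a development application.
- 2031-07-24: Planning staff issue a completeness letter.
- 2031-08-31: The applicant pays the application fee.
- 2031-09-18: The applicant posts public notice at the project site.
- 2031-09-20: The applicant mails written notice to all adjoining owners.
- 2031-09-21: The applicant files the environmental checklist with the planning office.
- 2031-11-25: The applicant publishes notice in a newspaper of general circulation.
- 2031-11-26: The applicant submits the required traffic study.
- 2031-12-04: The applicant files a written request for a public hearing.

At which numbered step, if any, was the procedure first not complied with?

Step 1 — counting 60 days from 2031-06-27 (when the application is submitted) gives a deadline of 2031-08-26; not done until 2031-08-31, 5 days after the deadline.

Step 1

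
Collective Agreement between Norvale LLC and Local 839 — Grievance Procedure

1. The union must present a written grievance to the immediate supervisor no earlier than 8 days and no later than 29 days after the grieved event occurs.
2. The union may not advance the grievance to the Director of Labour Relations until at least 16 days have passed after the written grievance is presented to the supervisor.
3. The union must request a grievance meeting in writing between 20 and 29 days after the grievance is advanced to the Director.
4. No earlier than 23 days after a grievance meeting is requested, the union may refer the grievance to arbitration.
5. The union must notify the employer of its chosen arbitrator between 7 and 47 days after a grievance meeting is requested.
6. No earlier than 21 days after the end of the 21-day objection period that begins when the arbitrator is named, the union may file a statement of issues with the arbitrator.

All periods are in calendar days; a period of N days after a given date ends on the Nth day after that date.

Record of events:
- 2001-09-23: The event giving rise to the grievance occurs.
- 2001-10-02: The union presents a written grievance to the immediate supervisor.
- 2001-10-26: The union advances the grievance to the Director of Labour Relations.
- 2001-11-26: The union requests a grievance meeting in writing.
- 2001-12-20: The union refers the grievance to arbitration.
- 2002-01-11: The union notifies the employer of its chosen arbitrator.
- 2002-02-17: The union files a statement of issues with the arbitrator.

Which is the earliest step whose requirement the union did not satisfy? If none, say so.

Step 1: the window is 8–29 days after 2001-09-23 (when the grieved event occurs), so 2001-10-01 through 2001-10-22; done 2001-10-02 — within the window.
Step 2: the earliest permitted date is 16 days after 2001-10-02 (when the written grievance is presented to the supervisor), i.e. 2001-10-18; 2001-10-26 is on or after that date.
Step 3: the window is 20–29 days after 2001-10-26 (when the grievance is advanced to the Director), so 2001-11-15 through 2001-11-24; 2001-11-26 is 2 days past the end of the window.

Step 3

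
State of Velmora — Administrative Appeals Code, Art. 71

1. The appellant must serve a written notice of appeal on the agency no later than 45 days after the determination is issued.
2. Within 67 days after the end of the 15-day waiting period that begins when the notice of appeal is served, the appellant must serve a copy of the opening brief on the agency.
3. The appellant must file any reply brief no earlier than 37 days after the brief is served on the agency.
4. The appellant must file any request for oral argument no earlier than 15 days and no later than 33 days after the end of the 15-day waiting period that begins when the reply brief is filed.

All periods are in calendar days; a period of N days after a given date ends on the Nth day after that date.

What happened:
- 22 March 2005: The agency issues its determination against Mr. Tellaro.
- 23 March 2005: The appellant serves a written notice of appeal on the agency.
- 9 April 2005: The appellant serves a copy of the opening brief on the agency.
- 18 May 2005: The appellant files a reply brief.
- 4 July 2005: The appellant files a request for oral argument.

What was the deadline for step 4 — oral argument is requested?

The reply brief is filed on 18 May 2005; the 15-day waiting period therefore ends 2 June 2005, and step 4 runs from that date. The window is 15–33 days after 2 June 2005; it closes on 5 July 2005.

5 July 2005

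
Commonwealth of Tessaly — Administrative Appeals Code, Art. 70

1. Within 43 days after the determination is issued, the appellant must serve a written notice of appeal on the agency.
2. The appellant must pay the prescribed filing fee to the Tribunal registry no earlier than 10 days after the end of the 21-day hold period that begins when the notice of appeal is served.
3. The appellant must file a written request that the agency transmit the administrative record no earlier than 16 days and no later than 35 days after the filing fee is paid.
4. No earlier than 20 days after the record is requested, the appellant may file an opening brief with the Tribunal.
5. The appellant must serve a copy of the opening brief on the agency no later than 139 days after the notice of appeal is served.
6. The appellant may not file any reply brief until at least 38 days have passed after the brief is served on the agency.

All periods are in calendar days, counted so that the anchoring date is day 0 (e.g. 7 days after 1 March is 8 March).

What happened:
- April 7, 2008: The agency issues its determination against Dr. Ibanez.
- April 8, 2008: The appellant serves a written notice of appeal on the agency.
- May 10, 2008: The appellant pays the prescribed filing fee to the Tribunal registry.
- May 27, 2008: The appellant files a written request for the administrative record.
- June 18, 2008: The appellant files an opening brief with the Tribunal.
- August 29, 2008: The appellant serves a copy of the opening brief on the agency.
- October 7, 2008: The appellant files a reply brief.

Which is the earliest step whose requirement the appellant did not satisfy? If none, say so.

Step 1 — counting 43 days from April 7, 2008 (when the determination is issued) gives a deadline of May 20, 2008; completed April 8, 2008, before the deadline.
Step 2 — must wait 10 days from April 29, 2008 (end of the 21-day hold period, which began when the notice of appeal is served on April 8, 2008), so not before May 9, 2008; May 10, 2008 is on or after that date.
Step 3 — 16 and 35 days from May 10, 2008 (when the filing fee is paid) are May 26, 2008 and June 14, 2008 respectively; done May 27, 2008 — within the window.
Step 4 — must wait 20 days from May 27, 2008 (when the record is requested), so not before June 16, 2008; done June 18, 2008 — permitted.
Step 5 — counting 139 days from April 8, 2008 (when the notice of appeal is served) gives a deadline of August 25, 2008; August 29, 2008 misses that deadline by 4 days.

Step 5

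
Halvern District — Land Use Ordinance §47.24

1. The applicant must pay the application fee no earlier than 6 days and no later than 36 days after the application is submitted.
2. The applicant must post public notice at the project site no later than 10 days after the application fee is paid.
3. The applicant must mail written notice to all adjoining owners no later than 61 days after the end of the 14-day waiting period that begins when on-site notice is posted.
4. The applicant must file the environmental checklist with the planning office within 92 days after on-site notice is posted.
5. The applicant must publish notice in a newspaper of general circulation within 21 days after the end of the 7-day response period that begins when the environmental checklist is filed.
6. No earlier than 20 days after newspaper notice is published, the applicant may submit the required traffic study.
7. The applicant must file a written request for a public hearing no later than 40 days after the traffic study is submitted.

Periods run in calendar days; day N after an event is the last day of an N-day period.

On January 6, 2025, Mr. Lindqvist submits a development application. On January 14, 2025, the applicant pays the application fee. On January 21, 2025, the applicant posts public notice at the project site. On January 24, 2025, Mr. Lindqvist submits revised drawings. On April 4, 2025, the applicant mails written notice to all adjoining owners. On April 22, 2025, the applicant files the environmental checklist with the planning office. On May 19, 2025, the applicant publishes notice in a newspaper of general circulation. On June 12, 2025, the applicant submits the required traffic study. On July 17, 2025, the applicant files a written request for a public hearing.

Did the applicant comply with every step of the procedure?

Step 1: the window is 6–36 days after January 6, 2025 (when the application is submitted), so January 12, 2025 through February 11, 2025; January 14, 2025 falls inside that range.
Step 2: 10 days after January 14, 2025 (when the application fee is paid) is January 24, 2025; January 21, 2025 is within that limit.
Step 3: 61 days after February 4, 2025 (end of the 14-day waiting period, which began when on-site notice is posted on January 21, 2025) is April 6, 2025; done April 4, 2025 — timely.
Step 4: 92 days after January 21, 2025 (when on-site notice is posted) is April 23, 2025; April 22, 2025 is within that limit.
Step 5: 21 days after April 29, 2025 (end of the 7-day response period, which began when the environmental checklist is filed on April 22, 2025) is May 20, 2025; completed May 19, 2025, before the deadline.
Step 6: the earliest permitted date is 20 days after May 19, 2025 (when newspaper notice is published), i.e. June 8, 2025; done June 12, 2025 — permitted.
Step 7: 40 days after June 12, 2025 (when the traffic study is submitted) is July 22, 2025; completed July 17, 2025, before the deadline.

Yes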